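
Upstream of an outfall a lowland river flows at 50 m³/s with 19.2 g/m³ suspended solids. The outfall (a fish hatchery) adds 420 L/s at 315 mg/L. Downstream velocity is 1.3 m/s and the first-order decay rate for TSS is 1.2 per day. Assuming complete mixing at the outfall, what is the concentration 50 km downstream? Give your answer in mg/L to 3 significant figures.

12.7 mg/L

420 L/s = 0.42 m³/s.
After complete mixing, C₀ = (0.42·315 + 50·19.2) / 50.42 = 21.66 mg/L.
Travel time t = 5e+04 m / 1.3 m/s = 3.846e+04 s = 0.4452 d.
C = 21.66·exp(−1.2·0.4452) = 21.66·0.5861 = 12.7 mg/L.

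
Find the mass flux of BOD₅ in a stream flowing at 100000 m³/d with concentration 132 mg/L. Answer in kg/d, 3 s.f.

100000 m³/d = 1.157 m³/s.
Mass flux = Q·C = 1.157 m³/s × 132 g/m³ = 152.8 g/s.
= 152.8 g/s × 86.4 = 1.32e+04 kg/d.

13200 kg/d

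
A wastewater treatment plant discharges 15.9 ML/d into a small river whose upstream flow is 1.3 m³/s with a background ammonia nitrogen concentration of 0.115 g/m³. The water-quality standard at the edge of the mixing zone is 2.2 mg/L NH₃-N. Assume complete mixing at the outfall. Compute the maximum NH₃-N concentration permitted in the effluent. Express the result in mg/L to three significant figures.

15.9 ML/d = 0.184 m³/s.
Mass balance: 2.2·1.484 = 0.184·Cₑ + 1.3·0.115.
Cₑ = (3.265 − 0.1495) / 0.184 = 16.93 mg/L.

16.9 mg/L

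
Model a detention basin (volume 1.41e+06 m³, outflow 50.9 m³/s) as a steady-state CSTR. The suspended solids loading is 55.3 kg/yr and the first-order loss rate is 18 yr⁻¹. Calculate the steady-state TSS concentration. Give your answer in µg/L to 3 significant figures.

Outflow Q = 50.9 m³/s × 3.156e+07 s/yr = 1.606e+09 m³/yr.
Steady-state CSTR mass balance: W = Q·C + k·V·C, so C = W/(Q + kV).
Q + kV = 1.606e+09 + 18·1.41e+06 = 1.632e+09 m³/yr.
C = 55.3/1.632e+09 = 3.389e-08 kg/m³ = 3.389e-05 mg/L = 0.03389 µg/L.

0.0339 µg/L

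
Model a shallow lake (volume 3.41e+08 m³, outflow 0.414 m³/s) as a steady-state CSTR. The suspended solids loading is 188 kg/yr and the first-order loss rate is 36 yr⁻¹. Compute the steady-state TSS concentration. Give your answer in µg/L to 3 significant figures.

0.0153 µg/L

Outflow Q = 0.414 m³/s × 3.156e+07 s/yr = 1.306e+07 m³/yr.
Steady-state CSTR mass balance: W = Q·C + k·V·C, so C = W/(Q + kV).
Q + kV = 1.306e+07 + 36·3.41e+08 = 1.229e+10 m³/yr.
C = 188/1.229e+10 = 1.53e-08 kg/m³ = 1.53e-05 mg/L = 0.0153 µg/L.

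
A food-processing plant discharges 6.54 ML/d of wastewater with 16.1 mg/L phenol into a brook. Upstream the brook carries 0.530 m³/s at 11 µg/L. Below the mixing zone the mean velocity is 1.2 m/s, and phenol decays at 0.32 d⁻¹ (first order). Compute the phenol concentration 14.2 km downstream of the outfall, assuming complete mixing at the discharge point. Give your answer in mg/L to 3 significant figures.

6.54 ML/d = 0.07569 m³/s.
11 µg/L = 0.011 mg/L.
After complete mixing, C₀ = (0.07569·16.1 + 0.53·0.011) / 0.6057 = 2.022 mg/L.
Travel time t = 1.42e+04 m / 1.2 m/s = 1.183e+04 s = 0.137 d.
C = 2.022·exp(−0.32·0.137) = 2.022·0.9571 = 1.935 mg/L.

1.93 mg/L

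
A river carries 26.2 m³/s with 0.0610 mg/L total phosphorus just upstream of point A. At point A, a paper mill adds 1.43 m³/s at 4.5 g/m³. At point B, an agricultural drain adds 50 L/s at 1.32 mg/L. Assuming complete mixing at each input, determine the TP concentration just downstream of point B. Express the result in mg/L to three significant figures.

After input A: C = (26.2·0.061 + 1.43·4.5) / 27.63 = 0.2907 mg/L.
50 L/s = 0.05 m³/s.
After input B: C = (27.63·0.2907 + 0.05·1.32) / 27.68 = 0.2926 mg/L.

0.293 mg/L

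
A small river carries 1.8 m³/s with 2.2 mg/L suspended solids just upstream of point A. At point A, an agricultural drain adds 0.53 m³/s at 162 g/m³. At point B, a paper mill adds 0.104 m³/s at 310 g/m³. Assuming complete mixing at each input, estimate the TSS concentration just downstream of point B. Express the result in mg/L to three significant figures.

After input A: C = (1.8·2.2 + 0.53·162) / 2.33 = 38.55 mg/L.
After input B: C = (2.33·38.55 + 0.104·310) / 2.434 = 50.15 mg/L.

50.1 mg/L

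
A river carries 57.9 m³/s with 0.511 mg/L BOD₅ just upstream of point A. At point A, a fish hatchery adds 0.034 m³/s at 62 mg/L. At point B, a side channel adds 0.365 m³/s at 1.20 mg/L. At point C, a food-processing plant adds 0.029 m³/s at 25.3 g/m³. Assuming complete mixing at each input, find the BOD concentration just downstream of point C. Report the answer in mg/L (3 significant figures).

After input A: C = (57.9·0.511 + 0.034·62) / 57.93 = 0.5471 mg/L.
After input B: C = (57.93·0.5471 + 0.365·1.2) / 58.3 = 0.5512 mg/L.
After input C: C = (58.3·0.5512 + 0.029·25.3) / 58.33 = 0.5635 mg/L.

0.563 mg/L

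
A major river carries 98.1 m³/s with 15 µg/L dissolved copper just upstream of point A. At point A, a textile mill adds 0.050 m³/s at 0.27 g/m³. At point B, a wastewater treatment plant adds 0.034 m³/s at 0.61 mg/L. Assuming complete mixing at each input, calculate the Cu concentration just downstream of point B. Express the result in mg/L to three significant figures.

0.0153 mg/L

15 µg/L = 0.015 mg/L.
After input A: C = (98.1·0.015 + 0.05·0.27) / 98.15 = 0.01513 mg/L.
After input B: C = (98.15·0.01513 + 0.034·0.61) / 98.18 = 0.01534 mg/L.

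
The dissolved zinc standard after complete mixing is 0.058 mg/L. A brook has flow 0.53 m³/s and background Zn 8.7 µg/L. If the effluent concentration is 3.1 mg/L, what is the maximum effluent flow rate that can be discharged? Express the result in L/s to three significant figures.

8.59 L/s

8.7 µg/L = 0.0087 mg/L.
Mass balance at complete mixing: C_std·(Q_w + Q_r) = Q_w·C_e + Q_r·C_b.
Rearranging, Q_w = Q_r·(C_std − C_b)/(C_e − C_std) = 0.53·(0.058 − 0.0087) / (3.1 − 0.058) = 0.008589 m³/s.
= 8.589 L/s.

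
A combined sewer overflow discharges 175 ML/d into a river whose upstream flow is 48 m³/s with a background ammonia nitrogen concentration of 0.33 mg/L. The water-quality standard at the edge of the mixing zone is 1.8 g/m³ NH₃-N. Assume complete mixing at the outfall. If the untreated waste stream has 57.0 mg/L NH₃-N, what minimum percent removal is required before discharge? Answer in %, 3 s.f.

175 ML/d = 2.025 m³/s.
Mass balance: 1.8·50.03 = 2.025·Cₑ + 48·0.33.
Cₑ = (90.05 − 15.84) / 2.025 = 36.64 mg/L.
Required removal = 1 − 36.64/57.0 = 35.73 %.

35.7 %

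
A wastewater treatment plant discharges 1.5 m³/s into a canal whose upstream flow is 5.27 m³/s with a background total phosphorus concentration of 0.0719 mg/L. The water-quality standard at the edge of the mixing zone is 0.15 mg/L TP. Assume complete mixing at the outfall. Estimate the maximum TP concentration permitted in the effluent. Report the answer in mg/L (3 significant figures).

Mass balance: 0.15·6.77 = 1.5·Cₑ + 5.27·0.0719.
Cₑ = (1.015 − 0.3789) / 1.5 = 0.4244 mg/L.

0.424 mg/L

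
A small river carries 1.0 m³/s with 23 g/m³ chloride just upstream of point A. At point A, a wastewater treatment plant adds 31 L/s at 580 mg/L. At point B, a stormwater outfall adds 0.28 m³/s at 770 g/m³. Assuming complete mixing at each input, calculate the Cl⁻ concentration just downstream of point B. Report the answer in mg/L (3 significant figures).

31 L/s = 0.031 m³/s.
After input A: C = (1·23 + 0.031·580) / 1.031 = 39.75 mg/L.
After input B: C = (1.031·39.75 + 0.28·770) / 1.311 = 195.7 mg/L.

196 mg/L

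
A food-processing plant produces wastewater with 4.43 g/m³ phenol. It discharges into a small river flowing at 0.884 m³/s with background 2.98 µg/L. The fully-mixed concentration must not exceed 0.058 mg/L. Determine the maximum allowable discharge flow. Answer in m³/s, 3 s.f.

2.98 µg/L = 0.00298 mg/L.
Mass balance at complete mixing: C_std·(Q_w + Q_r) = Q_w·C_e + Q_r·C_b.
Rearranging, Q_w = Q_r·(C_std − C_b)/(C_e − C_std) = 0.884·(0.058 − 0.00298) / (4.43 − 0.058) = 0.01112 m³/s.

0.0111 m³/s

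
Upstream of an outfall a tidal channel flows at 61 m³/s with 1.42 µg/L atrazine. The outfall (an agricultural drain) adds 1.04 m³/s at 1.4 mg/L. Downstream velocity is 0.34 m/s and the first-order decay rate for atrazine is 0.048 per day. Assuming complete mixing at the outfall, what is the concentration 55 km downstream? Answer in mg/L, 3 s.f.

0.0227 mg/L

1.42 µg/L = 0.00142 mg/L.
After complete mixing, C₀ = (1.04·1.4 + 61·0.00142) / 62.04 = 0.02486 mg/L.
Travel time t = 5.5e+04 m / 0.34 m/s = 1.618e+05 s = 1.872 d.
C = 0.02486·exp(−0.048·1.872) = 0.02486·0.9141 = 0.02273 mg/L.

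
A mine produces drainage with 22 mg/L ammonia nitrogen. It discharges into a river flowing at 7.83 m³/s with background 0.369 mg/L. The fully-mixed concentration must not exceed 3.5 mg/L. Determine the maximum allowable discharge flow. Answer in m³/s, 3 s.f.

1.33 m³/s

Mass balance at complete mixing: C_std·(Q_w + Q_r) = Q_w·C_e + Q_r·C_b.
Rearranging, Q_w = Q_r·(C_std − C_b)/(C_e − C_std) = 7.83·(3.5 − 0.369) / (22 − 3.5) = 1.325 m³/s.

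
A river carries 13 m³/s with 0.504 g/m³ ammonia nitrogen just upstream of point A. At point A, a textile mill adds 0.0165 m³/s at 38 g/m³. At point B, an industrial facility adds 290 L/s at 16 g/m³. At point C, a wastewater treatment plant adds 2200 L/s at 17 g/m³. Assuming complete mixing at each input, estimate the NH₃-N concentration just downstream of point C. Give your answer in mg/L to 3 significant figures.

3.17 mg/L

After input A: C = (13·0.504 + 0.0165·38) / 13.02 = 0.5515 mg/L.
290 L/s = 0.29 m³/s.
After input B: C = (13.02·0.5515 + 0.29·16) / 13.31 = 0.8882 mg/L.
2200 L/s = 2.2 m³/s.
After input C: C = (13.31·0.8882 + 2.2·17) / 15.51 = 3.174 mg/L.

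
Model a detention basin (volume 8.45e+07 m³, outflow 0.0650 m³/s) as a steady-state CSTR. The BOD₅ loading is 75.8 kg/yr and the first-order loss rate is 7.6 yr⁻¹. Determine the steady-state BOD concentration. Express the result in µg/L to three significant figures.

Outflow Q = 0.0650 m³/s × 3.156e+07 s/yr = 2.051e+06 m³/yr.
Steady-state CSTR mass balance: W = Q·C + k·V·C, so C = W/(Q + kV).
Q + kV = 2.051e+06 + 7.6·8.45e+07 = 6.443e+08 m³/yr.
C = 75.8/6.443e+08 = 1.177e-07 kg/m³ = 0.0001177 mg/L = 0.1177 µg/L.

0.118 µg/L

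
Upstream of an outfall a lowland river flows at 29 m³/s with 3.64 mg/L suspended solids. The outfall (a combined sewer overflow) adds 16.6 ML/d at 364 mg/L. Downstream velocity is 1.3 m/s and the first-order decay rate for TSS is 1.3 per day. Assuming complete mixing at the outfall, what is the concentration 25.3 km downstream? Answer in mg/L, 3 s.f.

16.6 ML/d = 0.1921 m³/s.
After complete mixing, C₀ = (0.1921·364 + 29·3.64) / 29.19 = 6.012 mg/L.
Travel time t = 2.53e+04 m / 1.3 m/s = 1.946e+04 s = 0.2252 d.
C = 6.012·exp(−1.3·0.2252) = 6.012·0.7462 = 4.486 mg/L.

4.49 mg/L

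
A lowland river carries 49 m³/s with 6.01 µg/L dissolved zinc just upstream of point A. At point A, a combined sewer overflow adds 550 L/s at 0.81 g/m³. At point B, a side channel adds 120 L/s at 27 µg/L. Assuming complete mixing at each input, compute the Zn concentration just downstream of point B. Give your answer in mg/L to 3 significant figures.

0.0150 mg/L

6.01 µg/L = 0.00601 mg/L.
550 L/s = 0.55 m³/s.
After input A: C = (49·0.00601 + 0.55·0.81) / 49.55 = 0.01493 mg/L.
120 L/s = 0.12 m³/s.
27 µg/L = 0.027 mg/L.
After input B: C = (49.55·0.01493 + 0.12·0.027) / 49.67 = 0.01496 mg/L.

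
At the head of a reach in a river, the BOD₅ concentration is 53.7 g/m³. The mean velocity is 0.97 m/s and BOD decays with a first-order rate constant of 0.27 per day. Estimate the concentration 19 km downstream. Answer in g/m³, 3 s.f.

Travel time t = 19 km / 0.97 m/s = 1.9e+04/0.97 = 1.959e+04 s = 0.2267 d.
First-order decay: C = 53.7·exp(−0.27·0.2267) = 53.7·0.9406 = 50.51 g/m³.

50.5 g/m³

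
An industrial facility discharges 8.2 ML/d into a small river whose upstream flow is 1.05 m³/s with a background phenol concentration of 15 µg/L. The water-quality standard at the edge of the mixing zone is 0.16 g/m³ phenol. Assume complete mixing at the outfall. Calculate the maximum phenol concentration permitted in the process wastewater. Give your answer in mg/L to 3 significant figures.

1.76 mg/L

8.2 ML/d = 0.09491 m³/s.
15 µg/L = 0.015 mg/L.
Mass balance: 0.16·1.145 = 0.09491·Cₑ + 1.05·0.015.
Cₑ = (0.1832 − 0.01575) / 0.09491 = 1.764 mg/L.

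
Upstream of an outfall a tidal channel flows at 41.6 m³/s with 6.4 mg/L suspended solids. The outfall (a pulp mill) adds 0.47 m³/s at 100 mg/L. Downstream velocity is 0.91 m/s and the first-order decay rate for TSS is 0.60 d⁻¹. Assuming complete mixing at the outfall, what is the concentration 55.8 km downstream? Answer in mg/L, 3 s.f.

4.86 mg/L

After complete mixing, C₀ = (0.47·100 + 41.6·6.4) / 42.07 = 7.446 mg/L.
Travel time t = 5.58e+04 m / 0.91 m/s = 6.132e+04 s = 0.7097 d.
C = 7.446·exp(−0.60·0.7097) = 7.446·0.6532 = 4.864 mg/L.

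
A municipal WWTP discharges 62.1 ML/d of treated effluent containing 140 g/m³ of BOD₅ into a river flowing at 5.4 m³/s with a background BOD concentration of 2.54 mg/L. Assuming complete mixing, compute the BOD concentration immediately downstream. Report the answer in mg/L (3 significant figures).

18.7 mg/L

62.1 ML/d = 0.7188 m³/s.
Conservation of mass across the mixing zone: C = (0.7188·140 + 5.4·2.54) / (0.7188 + 5.4) = 114.3/6.119 = 18.69 mg/L.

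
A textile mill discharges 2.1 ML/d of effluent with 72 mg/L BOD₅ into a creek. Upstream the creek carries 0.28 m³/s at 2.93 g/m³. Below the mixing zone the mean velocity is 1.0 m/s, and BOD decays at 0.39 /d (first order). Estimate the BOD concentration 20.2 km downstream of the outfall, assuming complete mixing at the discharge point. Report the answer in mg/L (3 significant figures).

2.1 ML/d = 0.02431 m³/s.
After complete mixing, C₀ = (0.02431·72 + 0.28·2.93) / 0.3043 = 8.447 mg/L.
Travel time t = 2.02e+04 m / 1.0 m/s = 2.02e+04 s = 0.2338 d.
C = 8.447·exp(−0.39·0.2338) = 8.447·0.9129 = 7.711 mg/L.

7.71 mg/L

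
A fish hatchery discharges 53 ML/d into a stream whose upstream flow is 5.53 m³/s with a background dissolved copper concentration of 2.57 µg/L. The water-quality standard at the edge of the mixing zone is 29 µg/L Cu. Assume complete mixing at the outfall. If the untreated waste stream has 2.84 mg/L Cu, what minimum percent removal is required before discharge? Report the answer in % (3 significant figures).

53 ML/d = 0.6134 m³/s.
2.57 µg/L = 0.00257 mg/L.
29 µg/L = 0.029 mg/L.
Mass balance: 0.029·6.143 = 0.6134·Cₑ + 5.53·0.00257.
Cₑ = (0.1782 − 0.01421) / 0.6134 = 0.2673 mg/L.
Required removal = 1 − 0.2673/2.84 = 90.59 %.

90.6 %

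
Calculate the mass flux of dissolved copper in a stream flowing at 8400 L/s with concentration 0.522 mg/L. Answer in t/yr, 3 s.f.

138 t/yr

8400 L/s = 8.4 m³/s.
Mass flux = Q·C = 8.4 m³/s × 0.522 g/m³ = 4.385 g/s.
= 4.385 g/s × 31.56 = 138.4 t/yr.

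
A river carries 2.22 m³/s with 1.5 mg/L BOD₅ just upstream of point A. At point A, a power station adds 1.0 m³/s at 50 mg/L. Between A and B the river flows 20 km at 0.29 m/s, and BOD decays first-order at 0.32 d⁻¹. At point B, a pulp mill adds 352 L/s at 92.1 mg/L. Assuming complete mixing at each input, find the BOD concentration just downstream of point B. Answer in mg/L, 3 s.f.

After input A: C = (2.22·1.5 + 1·50) / 3.22 = 16.56 mg/L.
Over the 20 km reach to input B (t = 6.897e+04 s = 0.7982 d), decay gives C = 16.56·exp(−0.32·0.7982) = 12.83 mg/L.
352 L/s = 0.352 m³/s.
After input B: C = (3.22·12.83 + 0.352·92.1) / 3.572 = 20.64 mg/L.

20.6 mg/L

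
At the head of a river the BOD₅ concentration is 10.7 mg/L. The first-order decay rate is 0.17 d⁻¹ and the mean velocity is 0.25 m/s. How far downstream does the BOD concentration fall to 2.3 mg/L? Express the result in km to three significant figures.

195 km

From C = C₀·e^(−kt), t = ln(C₀/C)/k = ln(10.7/2.3)/0.17 = 1.537/0.17 = 9.043 d.
Distance = v·t = 0.25 m/s × 7.813e+05 s = 1.953e+05 m = 195.3 km.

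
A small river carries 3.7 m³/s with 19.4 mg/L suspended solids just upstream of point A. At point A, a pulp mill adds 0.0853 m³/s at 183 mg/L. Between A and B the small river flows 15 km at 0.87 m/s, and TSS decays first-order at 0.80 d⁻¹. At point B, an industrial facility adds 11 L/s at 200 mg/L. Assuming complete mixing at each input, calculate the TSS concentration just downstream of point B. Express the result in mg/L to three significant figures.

After input A: C = (3.7·19.4 + 0.0853·183) / 3.785 = 23.09 mg/L.
Over the 15 km reach to input B (t = 1.724e+04 s = 0.1996 d), decay gives C = 23.09·exp(−0.80·0.1996) = 19.68 mg/L.
11 L/s = 0.011 m³/s.
After input B: C = (3.785·19.68 + 0.011·200) / 3.796 = 20.2 mg/L.

20.2 mg/L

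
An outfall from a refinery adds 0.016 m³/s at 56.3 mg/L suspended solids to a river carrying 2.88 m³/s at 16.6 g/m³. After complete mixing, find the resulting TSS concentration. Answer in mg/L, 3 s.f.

Flow-weighted mixing gives C = (0.016·56.3 + 2.88·16.6) / (0.016 + 2.88) = 48.71/2.896 = 16.82 mg/L.

16.8 mg/L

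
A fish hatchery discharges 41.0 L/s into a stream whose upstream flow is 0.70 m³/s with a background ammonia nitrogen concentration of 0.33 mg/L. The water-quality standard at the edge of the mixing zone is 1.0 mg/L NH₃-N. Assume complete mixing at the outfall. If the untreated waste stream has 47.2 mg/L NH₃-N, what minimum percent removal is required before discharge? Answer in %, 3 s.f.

41.0 L/s = 0.041 m³/s.
Mass balance: 1·0.741 = 0.041·Cₑ + 0.7·0.33.
Cₑ = (0.741 − 0.231) / 0.041 = 12.44 mg/L.
Required removal = 1 − 12.44/47.2 = 73.65 %.

73.6 %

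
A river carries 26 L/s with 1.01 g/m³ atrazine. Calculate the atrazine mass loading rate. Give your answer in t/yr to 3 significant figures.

0.829 t/yr

26 L/s = 0.026 m³/s.
Mass flux = Q·C = 0.026 m³/s × 1.01 g/m³ = 0.02626 g/s.
= 0.02626 g/s × 31.56 = 0.8287 t/yr.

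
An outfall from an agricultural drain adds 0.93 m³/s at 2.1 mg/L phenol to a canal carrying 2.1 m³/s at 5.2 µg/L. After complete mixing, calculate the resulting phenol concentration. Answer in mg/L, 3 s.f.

0.648 mg/L

5.2 µg/L = 0.0052 mg/L.
By mass balance at complete mixing, C = (0.93·2.1 + 2.1·0.0052) / (0.93 + 2.1) = 1.964/3.03 = 0.6482 mg/L.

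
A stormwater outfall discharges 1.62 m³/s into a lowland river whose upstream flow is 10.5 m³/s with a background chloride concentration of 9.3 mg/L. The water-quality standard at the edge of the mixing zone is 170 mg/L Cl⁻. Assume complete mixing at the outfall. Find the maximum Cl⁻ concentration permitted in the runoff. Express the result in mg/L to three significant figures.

1210 mg/L

Mass balance: 170·12.12 = 1.62·Cₑ + 10.5·9.3.
Cₑ = (2060 − 97.65) / 1.62 = 1212 mg/L.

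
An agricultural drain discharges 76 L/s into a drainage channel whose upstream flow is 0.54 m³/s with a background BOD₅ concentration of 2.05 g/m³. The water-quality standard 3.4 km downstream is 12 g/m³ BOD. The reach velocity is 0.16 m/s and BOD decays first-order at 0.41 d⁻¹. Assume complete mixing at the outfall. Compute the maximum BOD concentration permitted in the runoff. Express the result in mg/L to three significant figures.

93.0 mg/L

76 L/s = 0.076 m³/s.
Travel time to the compliance point: t = 3400/0.16 = 2.125e+04 s = 0.2459 d; decay factor exp(−0.41·0.2459) = 0.9041.
So the concentration just after mixing may be at most 12/0.9041 = 13.27 mg/L.
Mass balance: 13.27·0.616 = 0.076·Cₑ + 0.54·2.05.
Cₑ = (8.176 − 1.107) / 0.076 = 93.02 mg/L.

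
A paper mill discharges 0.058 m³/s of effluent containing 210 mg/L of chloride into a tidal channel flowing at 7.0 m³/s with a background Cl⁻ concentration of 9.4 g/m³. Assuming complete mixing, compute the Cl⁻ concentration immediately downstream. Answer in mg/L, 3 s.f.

11.0 mg/L

By mass balance at complete mixing, C = (0.058·210 + 7·9.4) / (0.058 + 7) = 77.98/7.058 = 11.05 mg/L.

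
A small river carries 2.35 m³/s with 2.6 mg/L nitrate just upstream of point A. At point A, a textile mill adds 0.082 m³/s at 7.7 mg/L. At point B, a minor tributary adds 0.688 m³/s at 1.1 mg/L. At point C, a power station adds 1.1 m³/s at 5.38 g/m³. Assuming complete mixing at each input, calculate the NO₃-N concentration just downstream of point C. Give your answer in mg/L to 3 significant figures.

After input A: C = (2.35·2.6 + 0.082·7.7) / 2.432 = 2.772 mg/L.
After input B: C = (2.432·2.772 + 0.688·1.1) / 3.12 = 2.403 mg/L.
After input C: C = (3.12·2.403 + 1.1·5.38) / 4.22 = 3.179 mg/L.

3.18 mg/L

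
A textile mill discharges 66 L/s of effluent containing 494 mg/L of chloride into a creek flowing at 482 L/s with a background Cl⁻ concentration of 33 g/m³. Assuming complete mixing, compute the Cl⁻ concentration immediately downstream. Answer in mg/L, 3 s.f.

88.5 mg/L

66 L/s = 0.066 m³/s.
482 L/s = 0.482 m³/s.
By mass balance at complete mixing, C = (0.066·494 + 0.482·33) / (0.066 + 0.482) = 48.51/0.548 = 88.52 mg/L.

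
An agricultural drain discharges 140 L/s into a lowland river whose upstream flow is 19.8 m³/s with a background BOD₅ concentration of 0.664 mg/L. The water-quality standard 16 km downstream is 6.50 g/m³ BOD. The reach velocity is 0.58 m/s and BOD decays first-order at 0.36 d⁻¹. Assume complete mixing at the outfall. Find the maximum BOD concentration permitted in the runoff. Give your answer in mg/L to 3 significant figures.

945 mg/L

140 L/s = 0.14 m³/s.
Travel time to the compliance point: t = 1.6e+04/0.58 = 2.759e+04 s = 0.3193 d; decay factor exp(−0.36·0.3193) = 0.8914.
So the concentration just after mixing may be at most 6.5/0.8914 = 7.292 mg/L.
Mass balance: 7.292·19.94 = 0.14·Cₑ + 19.8·0.664.
Cₑ = (145.4 − 13.15) / 0.14 = 944.6 mg/L.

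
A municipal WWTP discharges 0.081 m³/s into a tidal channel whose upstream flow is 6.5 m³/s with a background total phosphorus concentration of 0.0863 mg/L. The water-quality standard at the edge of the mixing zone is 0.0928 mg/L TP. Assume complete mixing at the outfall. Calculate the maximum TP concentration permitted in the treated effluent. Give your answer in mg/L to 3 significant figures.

0.614 mg/L

Mass balance: 0.0928·6.581 = 0.081·Cₑ + 6.5·0.0863.
Cₑ = (0.6107 − 0.561) / 0.081 = 0.6144 mg/L.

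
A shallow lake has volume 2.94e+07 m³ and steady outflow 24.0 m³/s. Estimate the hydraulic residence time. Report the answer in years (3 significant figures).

Q = 24.0 m³/s × 3.156e+07 s/yr = 7.574e+08 m³/yr.
Hydraulic residence time τ = V/Q = 2.94e+07/7.574e+08 = 0.03882 yr.

0.0388 yr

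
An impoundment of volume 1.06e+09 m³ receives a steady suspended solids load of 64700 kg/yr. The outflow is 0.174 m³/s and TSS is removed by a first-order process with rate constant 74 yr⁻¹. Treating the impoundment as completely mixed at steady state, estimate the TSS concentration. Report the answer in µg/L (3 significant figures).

Outflow Q = 0.174 m³/s × 3.156e+07 s/yr = 5.491e+06 m³/yr.
Steady-state CSTR mass balance: W = Q·C + k·V·C, so C = W/(Q + kV).
Q + kV = 5.491e+06 + 74·1.06e+09 = 7.845e+10 m³/yr.
C = 64700/7.845e+10 = 8.248e-07 kg/m³ = 0.0008248 mg/L = 0.8248 µg/L.

0.825 µg/L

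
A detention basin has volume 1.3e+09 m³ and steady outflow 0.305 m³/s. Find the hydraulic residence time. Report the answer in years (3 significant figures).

Q = 0.305 m³/s × 3.156e+07 s/yr = 9.625e+06 m³/yr.
Hydraulic residence time τ = V/Q = 1.3e+09/9.625e+06 = 135.1 yr.

135 yr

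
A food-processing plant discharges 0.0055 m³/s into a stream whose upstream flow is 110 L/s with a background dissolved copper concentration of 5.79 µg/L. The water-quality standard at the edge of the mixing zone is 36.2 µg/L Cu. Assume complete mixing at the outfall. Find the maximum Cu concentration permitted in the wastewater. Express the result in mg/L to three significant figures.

110 L/s = 0.11 m³/s.
5.79 µg/L = 0.00579 mg/L.
36.2 µg/L = 0.0362 mg/L.
Mass balance: 0.0362·0.1155 = 0.0055·Cₑ + 0.11·0.00579.
Cₑ = (0.004181 − 0.0006369) / 0.0055 = 0.6444 mg/L.

0.644 mg/L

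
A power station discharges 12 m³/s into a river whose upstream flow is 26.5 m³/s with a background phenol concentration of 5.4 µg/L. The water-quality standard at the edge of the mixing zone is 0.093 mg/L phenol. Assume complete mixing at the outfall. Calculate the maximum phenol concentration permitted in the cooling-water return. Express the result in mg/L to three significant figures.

5.4 µg/L = 0.0054 mg/L.
Mass balance: 0.093·38.5 = 12·Cₑ + 26.5·0.0054.
Cₑ = (3.58 − 0.1431) / 12 = 0.2864 mg/L.

0.286 mg/L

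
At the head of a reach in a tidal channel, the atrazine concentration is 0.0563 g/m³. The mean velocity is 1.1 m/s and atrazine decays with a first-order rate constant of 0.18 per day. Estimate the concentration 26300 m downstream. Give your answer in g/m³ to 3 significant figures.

0.0536 g/m³

Travel time t = 26300 m / 1.1 m/s = 2.63e+04/1.1 = 2.391e+04 s = 0.2767 d.
First-order decay: C = 0.0563·exp(−0.18·0.2767) = 0.0563·0.9514 = 0.05356 g/m³.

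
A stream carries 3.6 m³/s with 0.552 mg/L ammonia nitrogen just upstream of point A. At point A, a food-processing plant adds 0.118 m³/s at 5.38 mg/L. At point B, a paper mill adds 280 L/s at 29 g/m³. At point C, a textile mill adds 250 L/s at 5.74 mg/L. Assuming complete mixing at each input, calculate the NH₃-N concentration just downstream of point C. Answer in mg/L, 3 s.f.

2.87 mg/L

After input A: C = (3.6·0.552 + 0.118·5.38) / 3.718 = 0.7052 mg/L.
280 L/s = 0.28 m³/s.
After input B: C = (3.718·0.7052 + 0.28·29) / 3.998 = 2.687 mg/L.
250 L/s = 0.25 m³/s.
After input C: C = (3.998·2.687 + 0.25·5.74) / 4.248 = 2.867 mg/L.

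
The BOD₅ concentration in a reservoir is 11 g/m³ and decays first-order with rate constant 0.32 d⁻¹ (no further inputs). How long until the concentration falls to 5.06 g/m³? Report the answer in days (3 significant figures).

t = ln(C₀/C)/k = ln(11/5.06)/0.32 = 0.7765/0.32 = 2.427 d.

2.43 d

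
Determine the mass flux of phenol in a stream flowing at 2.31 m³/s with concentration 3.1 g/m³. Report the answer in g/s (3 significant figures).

7.16 g/s

Mass flux = Q·C = 2.31 m³/s × 3.1 g/m³ = 7.161 g/s.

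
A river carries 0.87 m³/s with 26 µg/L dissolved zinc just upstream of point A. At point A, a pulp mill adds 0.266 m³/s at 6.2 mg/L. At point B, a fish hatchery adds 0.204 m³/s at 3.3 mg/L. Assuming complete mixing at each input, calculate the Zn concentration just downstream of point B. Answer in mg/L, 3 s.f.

26 µg/L = 0.026 mg/L.
After input A: C = (0.87·0.026 + 0.266·6.2) / 1.136 = 1.472 mg/L.
After input B: C = (1.136·1.472 + 0.204·3.3) / 1.34 = 1.75 mg/L.

1.75 mg/L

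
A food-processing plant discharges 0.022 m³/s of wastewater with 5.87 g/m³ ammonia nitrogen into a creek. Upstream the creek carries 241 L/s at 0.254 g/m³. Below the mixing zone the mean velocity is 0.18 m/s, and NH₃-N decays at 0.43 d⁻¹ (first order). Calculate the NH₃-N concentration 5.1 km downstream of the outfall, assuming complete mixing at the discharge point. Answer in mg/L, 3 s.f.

241 L/s = 0.241 m³/s.
After complete mixing, C₀ = (0.022·5.87 + 0.241·0.254) / 0.263 = 0.7238 mg/L.
Travel time t = 5100 m / 0.18 m/s = 2.833e+04 s = 0.3279 d.
C = 0.7238·exp(−0.43·0.3279) = 0.7238·0.8685 = 0.6286 mg/L.

0.629 mg/L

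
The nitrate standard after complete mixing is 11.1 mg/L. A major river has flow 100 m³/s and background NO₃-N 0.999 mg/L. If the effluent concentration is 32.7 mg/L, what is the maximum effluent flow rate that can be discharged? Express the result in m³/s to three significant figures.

Mass balance at complete mixing: C_std·(Q_w + Q_r) = Q_w·C_e + Q_r·C_b.
Rearranging, Q_w = Q_r·(C_std − C_b)/(C_e − C_std) = 100·(11.1 − 0.999) / (32.7 − 11.1) = 46.76 m³/s.

46.8 m³/s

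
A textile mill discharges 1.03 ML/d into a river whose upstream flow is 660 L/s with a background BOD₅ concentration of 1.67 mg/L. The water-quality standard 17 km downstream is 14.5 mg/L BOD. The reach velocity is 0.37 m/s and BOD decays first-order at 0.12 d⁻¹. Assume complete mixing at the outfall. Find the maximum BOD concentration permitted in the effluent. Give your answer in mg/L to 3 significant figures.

1.03 ML/d = 0.01192 m³/s.
660 L/s = 0.66 m³/s.
Travel time to the compliance point: t = 1.7e+04/0.37 = 4.595e+04 s = 0.5318 d; decay factor exp(−0.12·0.5318) = 0.9382.
So the concentration just after mixing may be at most 14.5/0.9382 = 15.46 mg/L.
Mass balance: 15.46·0.6719 = 0.01192·Cₑ + 0.66·1.67.
Cₑ = (10.38 − 1.102) / 0.01192 = 778.7 mg/L.

779 mg/L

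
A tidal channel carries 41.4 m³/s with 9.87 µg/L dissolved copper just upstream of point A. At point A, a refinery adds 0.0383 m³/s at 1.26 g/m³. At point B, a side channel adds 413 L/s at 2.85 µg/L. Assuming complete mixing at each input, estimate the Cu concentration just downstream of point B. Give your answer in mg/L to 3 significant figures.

0.0109 mg/L

9.87 µg/L = 0.00987 mg/L.
After input A: C = (41.4·0.00987 + 0.0383·1.26) / 41.44 = 0.01103 mg/L.
413 L/s = 0.413 m³/s.
2.85 µg/L = 0.00285 mg/L.
After input B: C = (41.44·0.01103 + 0.413·0.00285) / 41.85 = 0.01094 mg/L.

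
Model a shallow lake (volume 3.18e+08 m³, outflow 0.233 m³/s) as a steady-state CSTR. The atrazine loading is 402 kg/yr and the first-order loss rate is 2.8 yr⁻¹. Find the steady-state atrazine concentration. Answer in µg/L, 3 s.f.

Outflow Q = 0.233 m³/s × 3.156e+07 s/yr = 7.353e+06 m³/yr.
Steady-state CSTR mass balance: W = Q·C + k·V·C, so C = W/(Q + kV).
Q + kV = 7.353e+06 + 2.8·3.18e+08 = 8.978e+08 m³/yr.
C = 402/8.978e+08 = 4.478e-07 kg/m³ = 0.0004478 mg/L = 0.4478 µg/L.

0.448 µg/L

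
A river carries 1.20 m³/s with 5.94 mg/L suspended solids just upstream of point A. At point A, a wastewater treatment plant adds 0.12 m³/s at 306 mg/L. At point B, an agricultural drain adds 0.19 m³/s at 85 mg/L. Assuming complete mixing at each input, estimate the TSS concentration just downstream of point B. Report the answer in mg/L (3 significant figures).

39.7 mg/L

After input A: C = (1.2·5.94 + 0.12·306) / 1.32 = 33.22 mg/L.
After input B: C = (1.32·33.22 + 0.19·85) / 1.51 = 39.73 mg/L.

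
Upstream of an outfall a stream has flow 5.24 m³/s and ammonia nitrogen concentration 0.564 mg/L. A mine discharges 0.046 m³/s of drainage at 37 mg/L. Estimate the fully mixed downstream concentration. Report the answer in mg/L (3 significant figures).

By mass balance at complete mixing, C = (0.046·37 + 5.24·0.564) / (0.046 + 5.24) = 4.657/5.286 = 0.8811 mg/L.

0.881 mg/L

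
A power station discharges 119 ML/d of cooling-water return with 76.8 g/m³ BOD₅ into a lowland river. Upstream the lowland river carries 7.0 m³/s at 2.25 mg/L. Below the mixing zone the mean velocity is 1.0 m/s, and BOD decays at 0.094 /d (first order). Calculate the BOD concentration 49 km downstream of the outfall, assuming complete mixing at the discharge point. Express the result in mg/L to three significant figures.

119 ML/d = 1.377 m³/s.
After complete mixing, C₀ = (1.377·76.8 + 7·2.25) / 8.377 = 14.51 mg/L.
Travel time t = 4.9e+04 m / 1.0 m/s = 4.9e+04 s = 0.5671 d.
C = 14.51·exp(−0.094·0.5671) = 14.51·0.9481 = 13.75 mg/L.

13.8 mg/L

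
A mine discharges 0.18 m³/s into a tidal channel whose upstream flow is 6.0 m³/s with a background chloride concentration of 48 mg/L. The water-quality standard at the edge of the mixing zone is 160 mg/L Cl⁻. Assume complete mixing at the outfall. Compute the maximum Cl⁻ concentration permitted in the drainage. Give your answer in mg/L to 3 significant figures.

Mass balance: 160·6.18 = 0.18·Cₑ + 6·48.
Cₑ = (988.8 − 288) / 0.18 = 3893 mg/L.

3890 mg/L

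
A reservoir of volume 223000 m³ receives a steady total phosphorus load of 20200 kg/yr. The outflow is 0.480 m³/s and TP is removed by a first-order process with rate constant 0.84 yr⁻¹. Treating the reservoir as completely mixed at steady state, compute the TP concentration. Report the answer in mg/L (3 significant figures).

Outflow Q = 0.480 m³/s × 3.156e+07 s/yr = 1.515e+07 m³/yr.
Steady-state CSTR mass balance: W = Q·C + k·V·C, so C = W/(Q + kV).
Q + kV = 1.515e+07 + 0.84·223000 = 1.533e+07 m³/yr.
C = 20200/1.533e+07 = 0.001317 kg/m³ = 1.317 mg/L.

1.32 mg/L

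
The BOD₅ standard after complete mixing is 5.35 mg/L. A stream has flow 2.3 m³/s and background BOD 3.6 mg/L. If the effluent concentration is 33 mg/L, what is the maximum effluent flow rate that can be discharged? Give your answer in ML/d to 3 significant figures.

Mass balance at complete mixing: C_std·(Q_w + Q_r) = Q_w·C_e + Q_r·C_b.
Rearranging, Q_w = Q_r·(C_std − C_b)/(C_e − C_std) = 2.3·(5.35 − 3.6) / (33 − 5.35) = 0.1456 m³/s.
= 12.58 ML/d.

12.6 ML/d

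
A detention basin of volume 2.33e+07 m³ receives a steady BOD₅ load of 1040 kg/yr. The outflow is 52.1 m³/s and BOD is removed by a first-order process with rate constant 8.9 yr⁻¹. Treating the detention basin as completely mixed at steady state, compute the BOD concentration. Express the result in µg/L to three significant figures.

Outflow Q = 52.1 m³/s × 3.156e+07 s/yr = 1.644e+09 m³/yr.
Steady-state CSTR mass balance: W = Q·C + k·V·C, so C = W/(Q + kV).
Q + kV = 1.644e+09 + 8.9·2.33e+07 = 1.852e+09 m³/yr.
C = 1040/1.852e+09 = 5.617e-07 kg/m³ = 0.0005617 mg/L = 0.5617 µg/L.

0.562 µg/L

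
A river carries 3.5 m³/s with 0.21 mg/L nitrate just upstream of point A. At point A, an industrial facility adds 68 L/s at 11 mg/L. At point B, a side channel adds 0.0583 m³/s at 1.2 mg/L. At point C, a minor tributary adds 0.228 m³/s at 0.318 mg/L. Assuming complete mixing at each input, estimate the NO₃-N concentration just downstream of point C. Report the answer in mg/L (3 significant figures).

0.422 mg/L

68 L/s = 0.068 m³/s.
After input A: C = (3.5·0.21 + 0.068·11) / 3.568 = 0.4156 mg/L.
After input B: C = (3.568·0.4156 + 0.0583·1.2) / 3.626 = 0.4282 mg/L.
After input C: C = (3.626·0.4282 + 0.228·0.318) / 3.854 = 0.4217 mg/L.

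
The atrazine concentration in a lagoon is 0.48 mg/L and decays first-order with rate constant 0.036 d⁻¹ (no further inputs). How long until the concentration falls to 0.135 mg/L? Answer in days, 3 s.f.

t = ln(C₀/C)/k = ln(0.48/0.135)/0.036 = 1.269/0.036 = 35.24 d.

35.2 d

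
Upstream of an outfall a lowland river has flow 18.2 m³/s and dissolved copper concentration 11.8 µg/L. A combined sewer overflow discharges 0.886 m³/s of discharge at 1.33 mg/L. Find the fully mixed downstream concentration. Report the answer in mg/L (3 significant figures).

0.0730 mg/L

11.8 µg/L = 0.0118 mg/L.
Flow-weighted mixing gives C = (0.886·1.33 + 18.2·0.0118) / (0.886 + 18.2) = 1.393/19.09 = 0.07299 mg/L.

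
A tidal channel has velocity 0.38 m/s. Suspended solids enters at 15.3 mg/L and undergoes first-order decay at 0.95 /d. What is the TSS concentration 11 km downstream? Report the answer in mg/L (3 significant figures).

Travel time t = 11 km / 0.38 m/s = 1.1e+04/0.38 = 2.895e+04 s = 0.335 d.
First-order decay: C = 15.3·exp(−0.95·0.335) = 15.3·0.7274 = 11.13 mg/L.

11.1 mg/L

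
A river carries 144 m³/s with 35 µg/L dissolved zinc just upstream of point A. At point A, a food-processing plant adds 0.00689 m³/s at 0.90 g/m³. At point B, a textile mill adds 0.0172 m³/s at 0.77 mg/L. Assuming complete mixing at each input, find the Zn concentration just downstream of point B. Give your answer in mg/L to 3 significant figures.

35 µg/L = 0.035 mg/L.
After input A: C = (144·0.035 + 0.00689·0.9) / 144 = 0.03504 mg/L.
After input B: C = (144·0.03504 + 0.0172·0.77) / 144 = 0.03513 mg/L.

0.0351 mg/L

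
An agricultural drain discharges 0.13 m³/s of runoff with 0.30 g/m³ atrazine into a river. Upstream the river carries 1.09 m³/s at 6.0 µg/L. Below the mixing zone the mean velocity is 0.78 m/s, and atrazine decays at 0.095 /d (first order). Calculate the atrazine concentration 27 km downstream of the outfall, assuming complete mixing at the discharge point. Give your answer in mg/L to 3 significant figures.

6.0 µg/L = 0.006 mg/L.
After complete mixing, C₀ = (0.13·0.3 + 1.09·0.006) / 1.22 = 0.03733 mg/L.
Travel time t = 2.7e+04 m / 0.78 m/s = 3.462e+04 s = 0.4006 d.
C = 0.03733·exp(−0.095·0.4006) = 0.03733·0.9627 = 0.03593 mg/L.

0.0359 mg/L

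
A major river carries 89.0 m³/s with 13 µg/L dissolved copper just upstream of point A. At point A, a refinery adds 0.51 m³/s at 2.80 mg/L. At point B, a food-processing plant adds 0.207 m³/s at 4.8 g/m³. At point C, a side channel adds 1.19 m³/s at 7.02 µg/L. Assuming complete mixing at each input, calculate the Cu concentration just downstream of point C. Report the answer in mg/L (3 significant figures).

13 µg/L = 0.013 mg/L.
After input A: C = (89·0.013 + 0.51·2.8) / 89.51 = 0.02888 mg/L.
After input B: C = (89.51·0.02888 + 0.207·4.8) / 89.72 = 0.03989 mg/L.
7.02 µg/L = 0.00702 mg/L.
After input C: C = (89.72·0.03989 + 1.19·0.00702) / 90.91 = 0.03946 mg/L.

0.0395 mg/L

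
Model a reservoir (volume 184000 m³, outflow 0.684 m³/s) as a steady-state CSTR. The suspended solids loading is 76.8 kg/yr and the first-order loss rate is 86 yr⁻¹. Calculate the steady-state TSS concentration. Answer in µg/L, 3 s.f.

Outflow Q = 0.684 m³/s × 3.156e+07 s/yr = 2.159e+07 m³/yr.
Steady-state CSTR mass balance: W = Q·C + k·V·C, so C = W/(Q + kV).
Q + kV = 2.159e+07 + 86·184000 = 3.741e+07 m³/yr.
C = 76.8/3.741e+07 = 2.053e-06 kg/m³ = 0.002053 mg/L = 2.053 µg/L.

2.05 µg/L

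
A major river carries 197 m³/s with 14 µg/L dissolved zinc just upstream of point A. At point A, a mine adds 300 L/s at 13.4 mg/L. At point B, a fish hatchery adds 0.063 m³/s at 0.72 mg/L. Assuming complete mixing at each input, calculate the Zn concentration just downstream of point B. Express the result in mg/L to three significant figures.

0.0346 mg/L

14 µg/L = 0.014 mg/L.
300 L/s = 0.3 m³/s.
After input A: C = (197·0.014 + 0.3·13.4) / 197.3 = 0.03435 mg/L.
After input B: C = (197.3·0.03435 + 0.063·0.72) / 197.4 = 0.03457 mg/L.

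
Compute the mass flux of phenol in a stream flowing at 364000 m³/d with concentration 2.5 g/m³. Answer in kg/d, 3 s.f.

364000 m³/d = 4.213 m³/s.
Mass flux = Q·C = 4.213 m³/s × 2.5 g/m³ = 10.53 g/s.
= 10.53 g/s × 86.4 = 910 kg/d.

910 kg/d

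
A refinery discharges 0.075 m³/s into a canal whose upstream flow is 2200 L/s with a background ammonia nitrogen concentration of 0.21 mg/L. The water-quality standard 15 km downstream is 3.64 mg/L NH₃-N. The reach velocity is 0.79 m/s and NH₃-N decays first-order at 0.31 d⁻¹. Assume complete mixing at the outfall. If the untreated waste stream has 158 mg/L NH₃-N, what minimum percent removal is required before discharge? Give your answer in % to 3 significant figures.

2200 L/s = 2.2 m³/s.
Travel time to the compliance point: t = 1.5e+04/0.79 = 1.899e+04 s = 0.2198 d; decay factor exp(−0.31·0.2198) = 0.9341.
So the concentration just after mixing may be at most 3.64/0.9341 = 3.897 mg/L.
Mass balance: 3.897·2.275 = 0.075·Cₑ + 2.2·0.21.
Cₑ = (8.865 − 0.462) / 0.075 = 112 mg/L.
Required removal = 1 − 112/158 = 29.09 %.

29.1 %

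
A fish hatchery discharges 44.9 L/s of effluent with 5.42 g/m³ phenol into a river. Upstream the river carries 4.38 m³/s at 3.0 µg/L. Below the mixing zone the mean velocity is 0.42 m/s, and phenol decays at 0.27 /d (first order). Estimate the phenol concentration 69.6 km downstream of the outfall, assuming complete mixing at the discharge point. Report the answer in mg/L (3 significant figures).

44.9 L/s = 0.0449 m³/s.
3.0 µg/L = 0.003 mg/L.
After complete mixing, C₀ = (0.0449·5.42 + 4.38·0.003) / 4.425 = 0.05797 mg/L.
Travel time t = 6.96e+04 m / 0.42 m/s = 1.657e+05 s = 1.918 d.
C = 0.05797·exp(−0.27·1.918) = 0.05797·0.5958 = 0.03454 mg/L.

0.0345 mg/L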